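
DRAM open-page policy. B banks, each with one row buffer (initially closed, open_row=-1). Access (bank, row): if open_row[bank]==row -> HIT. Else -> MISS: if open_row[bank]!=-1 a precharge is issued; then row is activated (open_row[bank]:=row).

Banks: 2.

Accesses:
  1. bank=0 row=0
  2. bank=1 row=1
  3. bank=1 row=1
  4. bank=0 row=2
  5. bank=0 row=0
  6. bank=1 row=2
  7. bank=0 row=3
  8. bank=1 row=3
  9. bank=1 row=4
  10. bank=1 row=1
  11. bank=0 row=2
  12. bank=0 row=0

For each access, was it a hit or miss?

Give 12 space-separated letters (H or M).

Acc 1: bank0 row0 -> MISS (open row0); precharges=0
Acc 2: bank1 row1 -> MISS (open row1); precharges=0
Acc 3: bank1 row1 -> HIT
Acc 4: bank0 row2 -> MISS (open row2); precharges=1
Acc 5: bank0 row0 -> MISS (open row0); precharges=2
Acc 6: bank1 row2 -> MISS (open row2); precharges=3
Acc 7: bank0 row3 -> MISS (open row3); precharges=4
Acc 8: bank1 row3 -> MISS (open row3); precharges=5
Acc 9: bank1 row4 -> MISS (open row4); precharges=6
Acc 10: bank1 row1 -> MISS (open row1); precharges=7
Acc 11: bank0 row2 -> MISS (open row2); precharges=8
Acc 12: bank0 row0 -> MISS (open row0); precharges=9

Answer: M M H M M M M M M M M M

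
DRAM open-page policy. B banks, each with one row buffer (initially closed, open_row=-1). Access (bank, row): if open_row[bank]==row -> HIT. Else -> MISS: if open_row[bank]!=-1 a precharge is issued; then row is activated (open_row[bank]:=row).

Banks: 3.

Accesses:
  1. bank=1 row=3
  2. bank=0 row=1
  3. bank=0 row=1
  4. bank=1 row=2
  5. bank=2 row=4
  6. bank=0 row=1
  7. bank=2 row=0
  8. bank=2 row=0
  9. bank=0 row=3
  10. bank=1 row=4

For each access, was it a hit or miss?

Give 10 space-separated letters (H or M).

Answer: M M H M M H M H M M

Derivation:
Acc 1: bank1 row3 -> MISS (open row3); precharges=0
Acc 2: bank0 row1 -> MISS (open row1); precharges=0
Acc 3: bank0 row1 -> HIT
Acc 4: bank1 row2 -> MISS (open row2); precharges=1
Acc 5: bank2 row4 -> MISS (open row4); precharges=1
Acc 6: bank0 row1 -> HIT
Acc 7: bank2 row0 -> MISS (open row0); precharges=2
Acc 8: bank2 row0 -> HIT
Acc 9: bank0 row3 -> MISS (open row3); precharges=3
Acc 10: bank1 row4 -> MISS (open row4); precharges=4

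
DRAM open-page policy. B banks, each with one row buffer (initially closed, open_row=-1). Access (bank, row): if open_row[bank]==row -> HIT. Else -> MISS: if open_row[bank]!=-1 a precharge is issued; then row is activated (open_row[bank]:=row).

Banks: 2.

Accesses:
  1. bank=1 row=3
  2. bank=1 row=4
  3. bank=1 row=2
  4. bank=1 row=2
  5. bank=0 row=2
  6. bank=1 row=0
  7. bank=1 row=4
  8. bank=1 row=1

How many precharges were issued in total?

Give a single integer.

Acc 1: bank1 row3 -> MISS (open row3); precharges=0
Acc 2: bank1 row4 -> MISS (open row4); precharges=1
Acc 3: bank1 row2 -> MISS (open row2); precharges=2
Acc 4: bank1 row2 -> HIT
Acc 5: bank0 row2 -> MISS (open row2); precharges=2
Acc 6: bank1 row0 -> MISS (open row0); precharges=3
Acc 7: bank1 row4 -> MISS (open row4); precharges=4
Acc 8: bank1 row1 -> MISS (open row1); precharges=5

Answer: 5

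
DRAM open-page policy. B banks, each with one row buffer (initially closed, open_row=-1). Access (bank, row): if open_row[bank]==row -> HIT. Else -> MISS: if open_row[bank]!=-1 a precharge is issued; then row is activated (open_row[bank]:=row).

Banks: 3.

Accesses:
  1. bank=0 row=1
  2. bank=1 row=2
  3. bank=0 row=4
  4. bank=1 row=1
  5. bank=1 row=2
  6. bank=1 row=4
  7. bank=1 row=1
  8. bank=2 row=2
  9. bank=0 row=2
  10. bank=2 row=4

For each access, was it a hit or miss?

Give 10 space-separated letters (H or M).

Answer: M M M M M M M M M M

Derivation:
Acc 1: bank0 row1 -> MISS (open row1); precharges=0
Acc 2: bank1 row2 -> MISS (open row2); precharges=0
Acc 3: bank0 row4 -> MISS (open row4); precharges=1
Acc 4: bank1 row1 -> MISS (open row1); precharges=2
Acc 5: bank1 row2 -> MISS (open row2); precharges=3
Acc 6: bank1 row4 -> MISS (open row4); precharges=4
Acc 7: bank1 row1 -> MISS (open row1); precharges=5
Acc 8: bank2 row2 -> MISS (open row2); precharges=5
Acc 9: bank0 row2 -> MISS (open row2); precharges=6
Acc 10: bank2 row4 -> MISS (open row4); precharges=7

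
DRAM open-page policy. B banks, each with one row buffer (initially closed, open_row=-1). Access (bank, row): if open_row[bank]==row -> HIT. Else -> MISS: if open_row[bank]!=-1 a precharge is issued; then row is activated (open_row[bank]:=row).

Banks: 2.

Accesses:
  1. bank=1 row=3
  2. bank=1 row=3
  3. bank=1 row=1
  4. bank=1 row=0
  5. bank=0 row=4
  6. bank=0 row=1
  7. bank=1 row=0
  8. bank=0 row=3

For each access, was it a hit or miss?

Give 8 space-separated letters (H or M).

Answer: M H M M M M H M

Derivation:
Acc 1: bank1 row3 -> MISS (open row3); precharges=0
Acc 2: bank1 row3 -> HIT
Acc 3: bank1 row1 -> MISS (open row1); precharges=1
Acc 4: bank1 row0 -> MISS (open row0); precharges=2
Acc 5: bank0 row4 -> MISS (open row4); precharges=2
Acc 6: bank0 row1 -> MISS (open row1); precharges=3
Acc 7: bank1 row0 -> HIT
Acc 8: bank0 row3 -> MISS (open row3); precharges=4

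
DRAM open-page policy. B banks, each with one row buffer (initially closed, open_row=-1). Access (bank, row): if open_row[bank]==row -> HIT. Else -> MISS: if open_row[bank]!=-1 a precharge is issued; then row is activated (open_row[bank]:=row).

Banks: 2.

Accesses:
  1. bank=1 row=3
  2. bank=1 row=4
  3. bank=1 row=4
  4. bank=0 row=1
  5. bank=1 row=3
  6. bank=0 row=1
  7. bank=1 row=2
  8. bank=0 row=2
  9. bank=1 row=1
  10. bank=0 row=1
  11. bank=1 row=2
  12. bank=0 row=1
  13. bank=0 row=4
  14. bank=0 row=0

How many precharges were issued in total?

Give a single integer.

Acc 1: bank1 row3 -> MISS (open row3); precharges=0
Acc 2: bank1 row4 -> MISS (open row4); precharges=1
Acc 3: bank1 row4 -> HIT
Acc 4: bank0 row1 -> MISS (open row1); precharges=1
Acc 5: bank1 row3 -> MISS (open row3); precharges=2
Acc 6: bank0 row1 -> HIT
Acc 7: bank1 row2 -> MISS (open row2); precharges=3
Acc 8: bank0 row2 -> MISS (open row2); precharges=4
Acc 9: bank1 row1 -> MISS (open row1); precharges=5
Acc 10: bank0 row1 -> MISS (open row1); precharges=6
Acc 11: bank1 row2 -> MISS (open row2); precharges=7
Acc 12: bank0 row1 -> HIT
Acc 13: bank0 row4 -> MISS (open row4); precharges=8
Acc 14: bank0 row0 -> MISS (open row0); precharges=9

Answer: 9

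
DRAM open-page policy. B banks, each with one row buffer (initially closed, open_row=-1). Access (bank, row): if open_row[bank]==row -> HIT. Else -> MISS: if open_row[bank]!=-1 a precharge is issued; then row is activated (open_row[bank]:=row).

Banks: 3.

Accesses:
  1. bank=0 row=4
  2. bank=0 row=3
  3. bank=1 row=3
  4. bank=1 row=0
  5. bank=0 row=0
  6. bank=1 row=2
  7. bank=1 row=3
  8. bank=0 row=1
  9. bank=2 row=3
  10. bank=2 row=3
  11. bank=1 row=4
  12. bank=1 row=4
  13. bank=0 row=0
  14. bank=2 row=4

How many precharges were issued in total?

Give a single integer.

Acc 1: bank0 row4 -> MISS (open row4); precharges=0
Acc 2: bank0 row3 -> MISS (open row3); precharges=1
Acc 3: bank1 row3 -> MISS (open row3); precharges=1
Acc 4: bank1 row0 -> MISS (open row0); precharges=2
Acc 5: bank0 row0 -> MISS (open row0); precharges=3
Acc 6: bank1 row2 -> MISS (open row2); precharges=4
Acc 7: bank1 row3 -> MISS (open row3); precharges=5
Acc 8: bank0 row1 -> MISS (open row1); precharges=6
Acc 9: bank2 row3 -> MISS (open row3); precharges=6
Acc 10: bank2 row3 -> HIT
Acc 11: bank1 row4 -> MISS (open row4); precharges=7
Acc 12: bank1 row4 -> HIT
Acc 13: bank0 row0 -> MISS (open row0); precharges=8
Acc 14: bank2 row4 -> MISS (open row4); precharges=9

Answer: 9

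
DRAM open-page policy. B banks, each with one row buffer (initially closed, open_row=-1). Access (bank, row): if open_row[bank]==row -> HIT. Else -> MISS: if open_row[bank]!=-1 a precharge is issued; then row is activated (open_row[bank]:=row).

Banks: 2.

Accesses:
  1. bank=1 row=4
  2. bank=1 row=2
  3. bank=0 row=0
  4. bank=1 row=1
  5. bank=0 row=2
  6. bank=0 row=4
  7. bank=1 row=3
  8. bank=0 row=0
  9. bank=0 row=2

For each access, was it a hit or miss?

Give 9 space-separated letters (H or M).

Acc 1: bank1 row4 -> MISS (open row4); precharges=0
Acc 2: bank1 row2 -> MISS (open row2); precharges=1
Acc 3: bank0 row0 -> MISS (open row0); precharges=1
Acc 4: bank1 row1 -> MISS (open row1); precharges=2
Acc 5: bank0 row2 -> MISS (open row2); precharges=3
Acc 6: bank0 row4 -> MISS (open row4); precharges=4
Acc 7: bank1 row3 -> MISS (open row3); precharges=5
Acc 8: bank0 row0 -> MISS (open row0); precharges=6
Acc 9: bank0 row2 -> MISS (open row2); precharges=7

Answer: M M M M M M M M M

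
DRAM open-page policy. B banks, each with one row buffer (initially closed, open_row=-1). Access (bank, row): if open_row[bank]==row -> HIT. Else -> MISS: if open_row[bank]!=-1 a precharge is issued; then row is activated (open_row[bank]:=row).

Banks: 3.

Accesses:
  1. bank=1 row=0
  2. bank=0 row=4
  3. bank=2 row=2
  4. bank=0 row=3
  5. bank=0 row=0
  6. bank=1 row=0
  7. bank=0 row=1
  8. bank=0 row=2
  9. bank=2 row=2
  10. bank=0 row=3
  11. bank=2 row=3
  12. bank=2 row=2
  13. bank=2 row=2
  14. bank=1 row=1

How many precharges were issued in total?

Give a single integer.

Answer: 8

Derivation:
Acc 1: bank1 row0 -> MISS (open row0); precharges=0
Acc 2: bank0 row4 -> MISS (open row4); precharges=0
Acc 3: bank2 row2 -> MISS (open row2); precharges=0
Acc 4: bank0 row3 -> MISS (open row3); precharges=1
Acc 5: bank0 row0 -> MISS (open row0); precharges=2
Acc 6: bank1 row0 -> HIT
Acc 7: bank0 row1 -> MISS (open row1); precharges=3
Acc 8: bank0 row2 -> MISS (open row2); precharges=4
Acc 9: bank2 row2 -> HIT
Acc 10: bank0 row3 -> MISS (open row3); precharges=5
Acc 11: bank2 row3 -> MISS (open row3); precharges=6
Acc 12: bank2 row2 -> MISS (open row2); precharges=7
Acc 13: bank2 row2 -> HIT
Acc 14: bank1 row1 -> MISS (open row1); precharges=8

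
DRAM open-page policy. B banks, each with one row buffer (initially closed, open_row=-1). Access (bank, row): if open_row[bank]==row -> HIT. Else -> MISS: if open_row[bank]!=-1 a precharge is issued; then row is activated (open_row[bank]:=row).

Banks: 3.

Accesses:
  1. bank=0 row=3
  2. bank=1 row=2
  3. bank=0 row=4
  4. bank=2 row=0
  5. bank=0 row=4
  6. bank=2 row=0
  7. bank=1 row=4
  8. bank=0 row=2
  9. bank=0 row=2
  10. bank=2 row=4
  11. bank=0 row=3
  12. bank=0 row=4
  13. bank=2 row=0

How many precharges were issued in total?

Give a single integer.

Answer: 7

Derivation:
Acc 1: bank0 row3 -> MISS (open row3); precharges=0
Acc 2: bank1 row2 -> MISS (open row2); precharges=0
Acc 3: bank0 row4 -> MISS (open row4); precharges=1
Acc 4: bank2 row0 -> MISS (open row0); precharges=1
Acc 5: bank0 row4 -> HIT
Acc 6: bank2 row0 -> HIT
Acc 7: bank1 row4 -> MISS (open row4); precharges=2
Acc 8: bank0 row2 -> MISS (open row2); precharges=3
Acc 9: bank0 row2 -> HIT
Acc 10: bank2 row4 -> MISS (open row4); precharges=4
Acc 11: bank0 row3 -> MISS (open row3); precharges=5
Acc 12: bank0 row4 -> MISS (open row4); precharges=6
Acc 13: bank2 row0 -> MISS (open row0); precharges=7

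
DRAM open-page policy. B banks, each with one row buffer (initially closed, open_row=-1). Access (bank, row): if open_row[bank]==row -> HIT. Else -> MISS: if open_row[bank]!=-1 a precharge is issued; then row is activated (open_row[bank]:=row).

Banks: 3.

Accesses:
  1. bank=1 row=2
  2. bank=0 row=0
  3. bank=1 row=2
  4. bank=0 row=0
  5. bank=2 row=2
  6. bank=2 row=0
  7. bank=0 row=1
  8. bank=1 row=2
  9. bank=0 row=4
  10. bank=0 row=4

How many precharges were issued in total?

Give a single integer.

Answer: 3

Derivation:
Acc 1: bank1 row2 -> MISS (open row2); precharges=0
Acc 2: bank0 row0 -> MISS (open row0); precharges=0
Acc 3: bank1 row2 -> HIT
Acc 4: bank0 row0 -> HIT
Acc 5: bank2 row2 -> MISS (open row2); precharges=0
Acc 6: bank2 row0 -> MISS (open row0); precharges=1
Acc 7: bank0 row1 -> MISS (open row1); precharges=2
Acc 8: bank1 row2 -> HIT
Acc 9: bank0 row4 -> MISS (open row4); precharges=3
Acc 10: bank0 row4 -> HIT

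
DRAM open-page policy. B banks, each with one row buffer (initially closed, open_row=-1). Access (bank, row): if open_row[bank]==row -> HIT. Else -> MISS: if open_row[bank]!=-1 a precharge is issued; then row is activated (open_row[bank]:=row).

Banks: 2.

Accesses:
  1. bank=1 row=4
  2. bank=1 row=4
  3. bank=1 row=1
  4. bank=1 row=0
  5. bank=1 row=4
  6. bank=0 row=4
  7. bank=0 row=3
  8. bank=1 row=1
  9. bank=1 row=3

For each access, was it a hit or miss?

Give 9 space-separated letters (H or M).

Acc 1: bank1 row4 -> MISS (open row4); precharges=0
Acc 2: bank1 row4 -> HIT
Acc 3: bank1 row1 -> MISS (open row1); precharges=1
Acc 4: bank1 row0 -> MISS (open row0); precharges=2
Acc 5: bank1 row4 -> MISS (open row4); precharges=3
Acc 6: bank0 row4 -> MISS (open row4); precharges=3
Acc 7: bank0 row3 -> MISS (open row3); precharges=4
Acc 8: bank1 row1 -> MISS (open row1); precharges=5
Acc 9: bank1 row3 -> MISS (open row3); precharges=6

Answer: M H M M M M M M M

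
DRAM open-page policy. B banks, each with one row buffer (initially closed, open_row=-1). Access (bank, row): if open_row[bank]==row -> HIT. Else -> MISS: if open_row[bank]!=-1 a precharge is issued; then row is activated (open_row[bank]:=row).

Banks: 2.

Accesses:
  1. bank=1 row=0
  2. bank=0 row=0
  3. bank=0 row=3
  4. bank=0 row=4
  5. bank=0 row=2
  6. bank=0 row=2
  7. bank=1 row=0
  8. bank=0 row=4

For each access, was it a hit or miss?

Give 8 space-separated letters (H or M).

Acc 1: bank1 row0 -> MISS (open row0); precharges=0
Acc 2: bank0 row0 -> MISS (open row0); precharges=0
Acc 3: bank0 row3 -> MISS (open row3); precharges=1
Acc 4: bank0 row4 -> MISS (open row4); precharges=2
Acc 5: bank0 row2 -> MISS (open row2); precharges=3
Acc 6: bank0 row2 -> HIT
Acc 7: bank1 row0 -> HIT
Acc 8: bank0 row4 -> MISS (open row4); precharges=4

Answer: M M M M M H H M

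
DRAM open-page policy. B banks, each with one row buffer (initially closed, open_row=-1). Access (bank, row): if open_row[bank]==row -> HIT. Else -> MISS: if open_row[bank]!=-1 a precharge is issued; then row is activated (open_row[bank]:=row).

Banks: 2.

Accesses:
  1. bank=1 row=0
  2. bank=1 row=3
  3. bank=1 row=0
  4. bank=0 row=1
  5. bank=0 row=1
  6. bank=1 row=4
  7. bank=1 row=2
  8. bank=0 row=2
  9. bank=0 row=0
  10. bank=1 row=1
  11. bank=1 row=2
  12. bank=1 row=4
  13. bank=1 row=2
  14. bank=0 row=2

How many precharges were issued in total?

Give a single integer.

Answer: 11

Derivation:
Acc 1: bank1 row0 -> MISS (open row0); precharges=0
Acc 2: bank1 row3 -> MISS (open row3); precharges=1
Acc 3: bank1 row0 -> MISS (open row0); precharges=2
Acc 4: bank0 row1 -> MISS (open row1); precharges=2
Acc 5: bank0 row1 -> HIT
Acc 6: bank1 row4 -> MISS (open row4); precharges=3
Acc 7: bank1 row2 -> MISS (open row2); precharges=4
Acc 8: bank0 row2 -> MISS (open row2); precharges=5
Acc 9: bank0 row0 -> MISS (open row0); precharges=6
Acc 10: bank1 row1 -> MISS (open row1); precharges=7
Acc 11: bank1 row2 -> MISS (open row2); precharges=8
Acc 12: bank1 row4 -> MISS (open row4); precharges=9
Acc 13: bank1 row2 -> MISS (open row2); precharges=10
Acc 14: bank0 row2 -> MISS (open row2); precharges=11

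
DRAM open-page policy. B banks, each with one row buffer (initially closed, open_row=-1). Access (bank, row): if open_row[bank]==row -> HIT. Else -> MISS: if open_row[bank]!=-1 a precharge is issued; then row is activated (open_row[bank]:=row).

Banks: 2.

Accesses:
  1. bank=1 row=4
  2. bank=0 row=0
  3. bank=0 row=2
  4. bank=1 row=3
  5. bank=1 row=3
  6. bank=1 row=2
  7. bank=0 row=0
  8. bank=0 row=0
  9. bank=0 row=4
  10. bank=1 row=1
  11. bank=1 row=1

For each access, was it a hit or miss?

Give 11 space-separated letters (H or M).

Acc 1: bank1 row4 -> MISS (open row4); precharges=0
Acc 2: bank0 row0 -> MISS (open row0); precharges=0
Acc 3: bank0 row2 -> MISS (open row2); precharges=1
Acc 4: bank1 row3 -> MISS (open row3); precharges=2
Acc 5: bank1 row3 -> HIT
Acc 6: bank1 row2 -> MISS (open row2); precharges=3
Acc 7: bank0 row0 -> MISS (open row0); precharges=4
Acc 8: bank0 row0 -> HIT
Acc 9: bank0 row4 -> MISS (open row4); precharges=5
Acc 10: bank1 row1 -> MISS (open row1); precharges=6
Acc 11: bank1 row1 -> HIT

Answer: M M M M H M M H M M H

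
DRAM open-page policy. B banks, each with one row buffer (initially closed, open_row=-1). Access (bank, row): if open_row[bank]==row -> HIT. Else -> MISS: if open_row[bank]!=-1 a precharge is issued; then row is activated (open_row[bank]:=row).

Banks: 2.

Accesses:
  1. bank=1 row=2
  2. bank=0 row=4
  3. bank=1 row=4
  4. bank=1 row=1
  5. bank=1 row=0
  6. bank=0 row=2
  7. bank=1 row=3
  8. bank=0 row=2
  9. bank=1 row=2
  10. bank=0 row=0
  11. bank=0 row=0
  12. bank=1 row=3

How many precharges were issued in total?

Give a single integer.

Acc 1: bank1 row2 -> MISS (open row2); precharges=0
Acc 2: bank0 row4 -> MISS (open row4); precharges=0
Acc 3: bank1 row4 -> MISS (open row4); precharges=1
Acc 4: bank1 row1 -> MISS (open row1); precharges=2
Acc 5: bank1 row0 -> MISS (open row0); precharges=3
Acc 6: bank0 row2 -> MISS (open row2); precharges=4
Acc 7: bank1 row3 -> MISS (open row3); precharges=5
Acc 8: bank0 row2 -> HIT
Acc 9: bank1 row2 -> MISS (open row2); precharges=6
Acc 10: bank0 row0 -> MISS (open row0); precharges=7
Acc 11: bank0 row0 -> HIT
Acc 12: bank1 row3 -> MISS (open row3); precharges=8

Answer: 8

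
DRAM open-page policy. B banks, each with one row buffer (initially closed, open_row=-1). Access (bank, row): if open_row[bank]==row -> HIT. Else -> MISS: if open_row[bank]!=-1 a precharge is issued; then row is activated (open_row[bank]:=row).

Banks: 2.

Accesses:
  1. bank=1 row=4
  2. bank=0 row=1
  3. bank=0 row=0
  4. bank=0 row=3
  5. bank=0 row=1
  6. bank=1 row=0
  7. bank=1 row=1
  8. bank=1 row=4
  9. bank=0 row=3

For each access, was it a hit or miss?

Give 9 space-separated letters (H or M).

Acc 1: bank1 row4 -> MISS (open row4); precharges=0
Acc 2: bank0 row1 -> MISS (open row1); precharges=0
Acc 3: bank0 row0 -> MISS (open row0); precharges=1
Acc 4: bank0 row3 -> MISS (open row3); precharges=2
Acc 5: bank0 row1 -> MISS (open row1); precharges=3
Acc 6: bank1 row0 -> MISS (open row0); precharges=4
Acc 7: bank1 row1 -> MISS (open row1); precharges=5
Acc 8: bank1 row4 -> MISS (open row4); precharges=6
Acc 9: bank0 row3 -> MISS (open row3); precharges=7

Answer: M M M M M M M M M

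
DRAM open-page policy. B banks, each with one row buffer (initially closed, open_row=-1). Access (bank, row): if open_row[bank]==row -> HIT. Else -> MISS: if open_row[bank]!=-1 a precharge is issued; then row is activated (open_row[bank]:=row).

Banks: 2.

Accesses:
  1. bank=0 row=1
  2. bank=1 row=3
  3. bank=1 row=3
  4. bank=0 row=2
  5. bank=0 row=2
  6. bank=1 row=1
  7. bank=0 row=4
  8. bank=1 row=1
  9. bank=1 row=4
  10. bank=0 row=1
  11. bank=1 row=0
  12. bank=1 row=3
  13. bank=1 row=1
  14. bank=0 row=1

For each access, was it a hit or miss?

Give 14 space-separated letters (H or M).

Answer: M M H M H M M H M M M M M H

Derivation:
Acc 1: bank0 row1 -> MISS (open row1); precharges=0
Acc 2: bank1 row3 -> MISS (open row3); precharges=0
Acc 3: bank1 row3 -> HIT
Acc 4: bank0 row2 -> MISS (open row2); precharges=1
Acc 5: bank0 row2 -> HIT
Acc 6: bank1 row1 -> MISS (open row1); precharges=2
Acc 7: bank0 row4 -> MISS (open row4); precharges=3
Acc 8: bank1 row1 -> HIT
Acc 9: bank1 row4 -> MISS (open row4); precharges=4
Acc 10: bank0 row1 -> MISS (open row1); precharges=5
Acc 11: bank1 row0 -> MISS (open row0); precharges=6
Acc 12: bank1 row3 -> MISS (open row3); precharges=7
Acc 13: bank1 row1 -> MISS (open row1); precharges=8
Acc 14: bank0 row1 -> HIT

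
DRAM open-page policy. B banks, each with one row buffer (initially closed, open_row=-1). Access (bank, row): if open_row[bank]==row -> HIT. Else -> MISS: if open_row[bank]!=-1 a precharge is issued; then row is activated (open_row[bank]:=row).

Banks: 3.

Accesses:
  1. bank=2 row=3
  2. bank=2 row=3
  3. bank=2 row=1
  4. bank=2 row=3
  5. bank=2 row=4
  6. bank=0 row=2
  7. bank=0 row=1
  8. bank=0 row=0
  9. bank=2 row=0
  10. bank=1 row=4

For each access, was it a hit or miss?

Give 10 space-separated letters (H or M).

Answer: M H M M M M M M M M

Derivation:
Acc 1: bank2 row3 -> MISS (open row3); precharges=0
Acc 2: bank2 row3 -> HIT
Acc 3: bank2 row1 -> MISS (open row1); precharges=1
Acc 4: bank2 row3 -> MISS (open row3); precharges=2
Acc 5: bank2 row4 -> MISS (open row4); precharges=3
Acc 6: bank0 row2 -> MISS (open row2); precharges=3
Acc 7: bank0 row1 -> MISS (open row1); precharges=4
Acc 8: bank0 row0 -> MISS (open row0); precharges=5
Acc 9: bank2 row0 -> MISS (open row0); precharges=6
Acc 10: bank1 row4 -> MISS (open row4); precharges=6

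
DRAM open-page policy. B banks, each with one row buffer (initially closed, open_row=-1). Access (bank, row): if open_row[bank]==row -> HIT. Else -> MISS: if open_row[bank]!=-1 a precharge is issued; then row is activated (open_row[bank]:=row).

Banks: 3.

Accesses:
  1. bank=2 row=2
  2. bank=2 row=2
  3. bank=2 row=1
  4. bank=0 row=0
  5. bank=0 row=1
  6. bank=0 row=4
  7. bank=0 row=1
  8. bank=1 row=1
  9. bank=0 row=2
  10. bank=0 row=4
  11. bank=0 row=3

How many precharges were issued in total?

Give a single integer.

Answer: 7

Derivation:
Acc 1: bank2 row2 -> MISS (open row2); precharges=0
Acc 2: bank2 row2 -> HIT
Acc 3: bank2 row1 -> MISS (open row1); precharges=1
Acc 4: bank0 row0 -> MISS (open row0); precharges=1
Acc 5: bank0 row1 -> MISS (open row1); precharges=2
Acc 6: bank0 row4 -> MISS (open row4); precharges=3
Acc 7: bank0 row1 -> MISS (open row1); precharges=4
Acc 8: bank1 row1 -> MISS (open row1); precharges=4
Acc 9: bank0 row2 -> MISS (open row2); precharges=5
Acc 10: bank0 row4 -> MISS (open row4); precharges=6
Acc 11: bank0 row3 -> MISS (open row3); precharges=7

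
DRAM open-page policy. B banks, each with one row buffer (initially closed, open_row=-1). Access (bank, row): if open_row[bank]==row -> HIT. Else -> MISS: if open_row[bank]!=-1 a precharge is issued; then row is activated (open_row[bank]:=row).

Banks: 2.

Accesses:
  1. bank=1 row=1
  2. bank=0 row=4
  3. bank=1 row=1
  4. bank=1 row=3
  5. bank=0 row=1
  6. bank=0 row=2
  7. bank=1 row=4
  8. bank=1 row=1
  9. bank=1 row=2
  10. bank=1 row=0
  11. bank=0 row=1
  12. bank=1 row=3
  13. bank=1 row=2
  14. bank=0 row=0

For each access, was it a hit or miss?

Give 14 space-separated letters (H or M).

Acc 1: bank1 row1 -> MISS (open row1); precharges=0
Acc 2: bank0 row4 -> MISS (open row4); precharges=0
Acc 3: bank1 row1 -> HIT
Acc 4: bank1 row3 -> MISS (open row3); precharges=1
Acc 5: bank0 row1 -> MISS (open row1); precharges=2
Acc 6: bank0 row2 -> MISS (open row2); precharges=3
Acc 7: bank1 row4 -> MISS (open row4); precharges=4
Acc 8: bank1 row1 -> MISS (open row1); precharges=5
Acc 9: bank1 row2 -> MISS (open row2); precharges=6
Acc 10: bank1 row0 -> MISS (open row0); precharges=7
Acc 11: bank0 row1 -> MISS (open row1); precharges=8
Acc 12: bank1 row3 -> MISS (open row3); precharges=9
Acc 13: bank1 row2 -> MISS (open row2); precharges=10
Acc 14: bank0 row0 -> MISS (open row0); precharges=11

Answer: M M H M M M M M M M M M M M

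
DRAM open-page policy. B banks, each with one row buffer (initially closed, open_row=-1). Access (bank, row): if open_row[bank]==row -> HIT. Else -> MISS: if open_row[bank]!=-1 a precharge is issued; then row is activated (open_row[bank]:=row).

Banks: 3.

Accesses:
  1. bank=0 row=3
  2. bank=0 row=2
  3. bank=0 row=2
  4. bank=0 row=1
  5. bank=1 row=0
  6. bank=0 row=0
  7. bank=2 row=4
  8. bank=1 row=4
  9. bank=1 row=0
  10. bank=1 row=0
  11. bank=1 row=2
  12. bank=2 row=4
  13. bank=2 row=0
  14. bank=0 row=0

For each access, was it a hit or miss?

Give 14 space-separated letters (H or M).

Acc 1: bank0 row3 -> MISS (open row3); precharges=0
Acc 2: bank0 row2 -> MISS (open row2); precharges=1
Acc 3: bank0 row2 -> HIT
Acc 4: bank0 row1 -> MISS (open row1); precharges=2
Acc 5: bank1 row0 -> MISS (open row0); precharges=2
Acc 6: bank0 row0 -> MISS (open row0); precharges=3
Acc 7: bank2 row4 -> MISS (open row4); precharges=3
Acc 8: bank1 row4 -> MISS (open row4); precharges=4
Acc 9: bank1 row0 -> MISS (open row0); precharges=5
Acc 10: bank1 row0 -> HIT
Acc 11: bank1 row2 -> MISS (open row2); precharges=6
Acc 12: bank2 row4 -> HIT
Acc 13: bank2 row0 -> MISS (open row0); precharges=7
Acc 14: bank0 row0 -> HIT

Answer: M M H M M M M M M H M H M H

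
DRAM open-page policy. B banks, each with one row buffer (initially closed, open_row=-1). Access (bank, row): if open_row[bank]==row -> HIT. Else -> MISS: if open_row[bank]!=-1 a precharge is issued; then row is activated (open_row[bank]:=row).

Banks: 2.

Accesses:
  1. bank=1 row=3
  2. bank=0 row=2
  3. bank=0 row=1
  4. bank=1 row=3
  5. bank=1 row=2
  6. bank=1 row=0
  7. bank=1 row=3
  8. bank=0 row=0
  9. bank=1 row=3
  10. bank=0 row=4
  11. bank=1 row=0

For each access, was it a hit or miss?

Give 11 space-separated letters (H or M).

Answer: M M M H M M M M H M M

Derivation:
Acc 1: bank1 row3 -> MISS (open row3); precharges=0
Acc 2: bank0 row2 -> MISS (open row2); precharges=0
Acc 3: bank0 row1 -> MISS (open row1); precharges=1
Acc 4: bank1 row3 -> HIT
Acc 5: bank1 row2 -> MISS (open row2); precharges=2
Acc 6: bank1 row0 -> MISS (open row0); precharges=3
Acc 7: bank1 row3 -> MISS (open row3); precharges=4
Acc 8: bank0 row0 -> MISS (open row0); precharges=5
Acc 9: bank1 row3 -> HIT
Acc 10: bank0 row4 -> MISS (open row4); precharges=6
Acc 11: bank1 row0 -> MISS (open row0); precharges=7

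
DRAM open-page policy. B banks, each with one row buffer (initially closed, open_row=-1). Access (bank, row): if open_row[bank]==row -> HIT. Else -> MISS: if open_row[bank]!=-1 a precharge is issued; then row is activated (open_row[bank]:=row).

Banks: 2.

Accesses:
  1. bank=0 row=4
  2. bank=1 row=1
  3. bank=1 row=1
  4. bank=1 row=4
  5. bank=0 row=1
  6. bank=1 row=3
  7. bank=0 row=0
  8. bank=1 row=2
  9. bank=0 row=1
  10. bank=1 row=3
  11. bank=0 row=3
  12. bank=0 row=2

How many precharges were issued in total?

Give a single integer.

Acc 1: bank0 row4 -> MISS (open row4); precharges=0
Acc 2: bank1 row1 -> MISS (open row1); precharges=0
Acc 3: bank1 row1 -> HIT
Acc 4: bank1 row4 -> MISS (open row4); precharges=1
Acc 5: bank0 row1 -> MISS (open row1); precharges=2
Acc 6: bank1 row3 -> MISS (open row3); precharges=3
Acc 7: bank0 row0 -> MISS (open row0); precharges=4
Acc 8: bank1 row2 -> MISS (open row2); precharges=5
Acc 9: bank0 row1 -> MISS (open row1); precharges=6
Acc 10: bank1 row3 -> MISS (open row3); precharges=7
Acc 11: bank0 row3 -> MISS (open row3); precharges=8
Acc 12: bank0 row2 -> MISS (open row2); precharges=9

Answer: 9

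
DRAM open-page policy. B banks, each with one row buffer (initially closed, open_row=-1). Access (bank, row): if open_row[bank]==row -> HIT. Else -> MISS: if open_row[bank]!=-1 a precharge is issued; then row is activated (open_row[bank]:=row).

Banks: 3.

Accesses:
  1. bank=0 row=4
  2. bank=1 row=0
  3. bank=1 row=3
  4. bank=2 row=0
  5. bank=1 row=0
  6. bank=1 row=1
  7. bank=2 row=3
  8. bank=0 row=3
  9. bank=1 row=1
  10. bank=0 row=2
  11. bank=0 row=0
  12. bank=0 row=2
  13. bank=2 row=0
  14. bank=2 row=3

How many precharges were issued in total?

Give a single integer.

Answer: 10

Derivation:
Acc 1: bank0 row4 -> MISS (open row4); precharges=0
Acc 2: bank1 row0 -> MISS (open row0); precharges=0
Acc 3: bank1 row3 -> MISS (open row3); precharges=1
Acc 4: bank2 row0 -> MISS (open row0); precharges=1
Acc 5: bank1 row0 -> MISS (open row0); precharges=2
Acc 6: bank1 row1 -> MISS (open row1); precharges=3
Acc 7: bank2 row3 -> MISS (open row3); precharges=4
Acc 8: bank0 row3 -> MISS (open row3); precharges=5
Acc 9: bank1 row1 -> HIT
Acc 10: bank0 row2 -> MISS (open row2); precharges=6
Acc 11: bank0 row0 -> MISS (open row0); precharges=7
Acc 12: bank0 row2 -> MISS (open row2); precharges=8
Acc 13: bank2 row0 -> MISS (open row0); precharges=9
Acc 14: bank2 row3 -> MISS (open row3); precharges=10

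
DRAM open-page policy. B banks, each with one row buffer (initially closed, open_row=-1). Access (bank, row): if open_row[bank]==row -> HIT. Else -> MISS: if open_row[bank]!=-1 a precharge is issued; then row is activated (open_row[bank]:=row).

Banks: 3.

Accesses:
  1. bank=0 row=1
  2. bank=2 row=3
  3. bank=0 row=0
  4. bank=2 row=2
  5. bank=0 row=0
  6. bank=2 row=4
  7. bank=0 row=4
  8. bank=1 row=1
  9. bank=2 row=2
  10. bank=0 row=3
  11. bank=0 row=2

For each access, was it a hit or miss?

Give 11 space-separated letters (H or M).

Answer: M M M M H M M M M M M

Derivation:
Acc 1: bank0 row1 -> MISS (open row1); precharges=0
Acc 2: bank2 row3 -> MISS (open row3); precharges=0
Acc 3: bank0 row0 -> MISS (open row0); precharges=1
Acc 4: bank2 row2 -> MISS (open row2); precharges=2
Acc 5: bank0 row0 -> HIT
Acc 6: bank2 row4 -> MISS (open row4); precharges=3
Acc 7: bank0 row4 -> MISS (open row4); precharges=4
Acc 8: bank1 row1 -> MISS (open row1); precharges=4
Acc 9: bank2 row2 -> MISS (open row2); precharges=5
Acc 10: bank0 row3 -> MISS (open row3); precharges=6
Acc 11: bank0 row2 -> MISS (open row2); precharges=7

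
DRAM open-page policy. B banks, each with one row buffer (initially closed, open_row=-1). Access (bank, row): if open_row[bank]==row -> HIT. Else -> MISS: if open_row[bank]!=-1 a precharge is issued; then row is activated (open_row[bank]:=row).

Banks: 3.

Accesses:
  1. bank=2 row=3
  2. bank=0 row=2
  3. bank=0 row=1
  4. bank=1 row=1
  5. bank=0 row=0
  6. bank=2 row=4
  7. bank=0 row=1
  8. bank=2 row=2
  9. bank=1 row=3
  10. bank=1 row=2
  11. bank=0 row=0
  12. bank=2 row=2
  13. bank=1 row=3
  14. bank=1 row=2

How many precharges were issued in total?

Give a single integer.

Acc 1: bank2 row3 -> MISS (open row3); precharges=0
Acc 2: bank0 row2 -> MISS (open row2); precharges=0
Acc 3: bank0 row1 -> MISS (open row1); precharges=1
Acc 4: bank1 row1 -> MISS (open row1); precharges=1
Acc 5: bank0 row0 -> MISS (open row0); precharges=2
Acc 6: bank2 row4 -> MISS (open row4); precharges=3
Acc 7: bank0 row1 -> MISS (open row1); precharges=4
Acc 8: bank2 row2 -> MISS (open row2); precharges=5
Acc 9: bank1 row3 -> MISS (open row3); precharges=6
Acc 10: bank1 row2 -> MISS (open row2); precharges=7
Acc 11: bank0 row0 -> MISS (open row0); precharges=8
Acc 12: bank2 row2 -> HIT
Acc 13: bank1 row3 -> MISS (open row3); precharges=9
Acc 14: bank1 row2 -> MISS (open row2); precharges=10

Answer: 10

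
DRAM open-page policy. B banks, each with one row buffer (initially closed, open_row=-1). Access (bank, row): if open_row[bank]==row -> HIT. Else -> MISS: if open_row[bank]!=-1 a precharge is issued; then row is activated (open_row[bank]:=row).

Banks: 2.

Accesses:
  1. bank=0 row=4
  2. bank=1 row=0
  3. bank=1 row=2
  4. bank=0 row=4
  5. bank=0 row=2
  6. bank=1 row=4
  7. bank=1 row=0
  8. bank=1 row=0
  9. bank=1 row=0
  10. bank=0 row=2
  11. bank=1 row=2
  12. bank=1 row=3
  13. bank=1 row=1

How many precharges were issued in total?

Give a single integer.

Answer: 7

Derivation:
Acc 1: bank0 row4 -> MISS (open row4); precharges=0
Acc 2: bank1 row0 -> MISS (open row0); precharges=0
Acc 3: bank1 row2 -> MISS (open row2); precharges=1
Acc 4: bank0 row4 -> HIT
Acc 5: bank0 row2 -> MISS (open row2); precharges=2
Acc 6: bank1 row4 -> MISS (open row4); precharges=3
Acc 7: bank1 row0 -> MISS (open row0); precharges=4
Acc 8: bank1 row0 -> HIT
Acc 9: bank1 row0 -> HIT
Acc 10: bank0 row2 -> HIT
Acc 11: bank1 row2 -> MISS (open row2); precharges=5
Acc 12: bank1 row3 -> MISS (open row3); precharges=6
Acc 13: bank1 row1 -> MISS (open row1); precharges=7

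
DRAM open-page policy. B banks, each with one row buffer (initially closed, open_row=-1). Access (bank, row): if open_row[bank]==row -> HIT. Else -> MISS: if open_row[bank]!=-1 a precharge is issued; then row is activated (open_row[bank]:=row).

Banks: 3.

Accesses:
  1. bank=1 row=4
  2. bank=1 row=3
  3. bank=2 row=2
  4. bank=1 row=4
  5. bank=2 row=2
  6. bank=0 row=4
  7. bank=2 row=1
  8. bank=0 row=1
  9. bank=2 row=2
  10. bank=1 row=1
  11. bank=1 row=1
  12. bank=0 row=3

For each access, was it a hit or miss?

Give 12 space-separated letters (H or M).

Acc 1: bank1 row4 -> MISS (open row4); precharges=0
Acc 2: bank1 row3 -> MISS (open row3); precharges=1
Acc 3: bank2 row2 -> MISS (open row2); precharges=1
Acc 4: bank1 row4 -> MISS (open row4); precharges=2
Acc 5: bank2 row2 -> HIT
Acc 6: bank0 row4 -> MISS (open row4); precharges=2
Acc 7: bank2 row1 -> MISS (open row1); precharges=3
Acc 8: bank0 row1 -> MISS (open row1); precharges=4
Acc 9: bank2 row2 -> MISS (open row2); precharges=5
Acc 10: bank1 row1 -> MISS (open row1); precharges=6
Acc 11: bank1 row1 -> HIT
Acc 12: bank0 row3 -> MISS (open row3); precharges=7

Answer: M M M M H M M M M M H M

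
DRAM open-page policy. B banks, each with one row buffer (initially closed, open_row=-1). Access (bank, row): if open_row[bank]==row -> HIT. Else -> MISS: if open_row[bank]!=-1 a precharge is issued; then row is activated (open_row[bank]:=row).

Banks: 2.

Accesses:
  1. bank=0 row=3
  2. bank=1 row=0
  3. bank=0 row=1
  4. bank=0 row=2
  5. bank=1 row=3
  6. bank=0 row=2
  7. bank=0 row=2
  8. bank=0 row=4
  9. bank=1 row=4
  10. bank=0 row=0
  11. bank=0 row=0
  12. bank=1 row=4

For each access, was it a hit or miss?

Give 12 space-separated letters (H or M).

Answer: M M M M M H H M M M H H

Derivation:
Acc 1: bank0 row3 -> MISS (open row3); precharges=0
Acc 2: bank1 row0 -> MISS (open row0); precharges=0
Acc 3: bank0 row1 -> MISS (open row1); precharges=1
Acc 4: bank0 row2 -> MISS (open row2); precharges=2
Acc 5: bank1 row3 -> MISS (open row3); precharges=3
Acc 6: bank0 row2 -> HIT
Acc 7: bank0 row2 -> HIT
Acc 8: bank0 row4 -> MISS (open row4); precharges=4
Acc 9: bank1 row4 -> MISS (open row4); precharges=5
Acc 10: bank0 row0 -> MISS (open row0); precharges=6
Acc 11: bank0 row0 -> HIT
Acc 12: bank1 row4 -> HIT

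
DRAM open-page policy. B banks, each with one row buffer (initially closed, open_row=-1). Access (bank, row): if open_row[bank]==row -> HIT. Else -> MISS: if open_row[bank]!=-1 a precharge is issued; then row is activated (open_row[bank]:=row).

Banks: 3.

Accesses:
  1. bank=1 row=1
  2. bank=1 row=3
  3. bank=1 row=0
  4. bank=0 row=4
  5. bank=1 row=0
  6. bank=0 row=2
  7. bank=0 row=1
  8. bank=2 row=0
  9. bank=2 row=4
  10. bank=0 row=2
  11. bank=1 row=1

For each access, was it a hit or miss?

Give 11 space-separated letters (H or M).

Acc 1: bank1 row1 -> MISS (open row1); precharges=0
Acc 2: bank1 row3 -> MISS (open row3); precharges=1
Acc 3: bank1 row0 -> MISS (open row0); precharges=2
Acc 4: bank0 row4 -> MISS (open row4); precharges=2
Acc 5: bank1 row0 -> HIT
Acc 6: bank0 row2 -> MISS (open row2); precharges=3
Acc 7: bank0 row1 -> MISS (open row1); precharges=4
Acc 8: bank2 row0 -> MISS (open row0); precharges=4
Acc 9: bank2 row4 -> MISS (open row4); precharges=5
Acc 10: bank0 row2 -> MISS (open row2); precharges=6
Acc 11: bank1 row1 -> MISS (open row1); precharges=7

Answer: M M M M H M M M M M M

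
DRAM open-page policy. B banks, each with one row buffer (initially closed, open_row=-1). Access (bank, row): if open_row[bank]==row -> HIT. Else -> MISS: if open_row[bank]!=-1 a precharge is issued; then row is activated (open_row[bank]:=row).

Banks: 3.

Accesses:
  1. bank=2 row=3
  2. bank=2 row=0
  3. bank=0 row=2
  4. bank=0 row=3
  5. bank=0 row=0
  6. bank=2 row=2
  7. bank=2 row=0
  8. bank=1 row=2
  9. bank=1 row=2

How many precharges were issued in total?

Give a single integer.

Acc 1: bank2 row3 -> MISS (open row3); precharges=0
Acc 2: bank2 row0 -> MISS (open row0); precharges=1
Acc 3: bank0 row2 -> MISS (open row2); precharges=1
Acc 4: bank0 row3 -> MISS (open row3); precharges=2
Acc 5: bank0 row0 -> MISS (open row0); precharges=3
Acc 6: bank2 row2 -> MISS (open row2); precharges=4
Acc 7: bank2 row0 -> MISS (open row0); precharges=5
Acc 8: bank1 row2 -> MISS (open row2); precharges=5
Acc 9: bank1 row2 -> HIT

Answer: 5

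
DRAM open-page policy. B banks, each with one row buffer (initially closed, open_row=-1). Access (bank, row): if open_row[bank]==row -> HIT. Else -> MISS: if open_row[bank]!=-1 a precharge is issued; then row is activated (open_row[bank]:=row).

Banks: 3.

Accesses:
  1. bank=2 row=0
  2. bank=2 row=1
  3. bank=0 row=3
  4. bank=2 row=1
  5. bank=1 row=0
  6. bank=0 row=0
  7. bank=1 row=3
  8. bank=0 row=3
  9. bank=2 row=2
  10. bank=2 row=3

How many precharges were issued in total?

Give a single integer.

Acc 1: bank2 row0 -> MISS (open row0); precharges=0
Acc 2: bank2 row1 -> MISS (open row1); precharges=1
Acc 3: bank0 row3 -> MISS (open row3); precharges=1
Acc 4: bank2 row1 -> HIT
Acc 5: bank1 row0 -> MISS (open row0); precharges=1
Acc 6: bank0 row0 -> MISS (open row0); precharges=2
Acc 7: bank1 row3 -> MISS (open row3); precharges=3
Acc 8: bank0 row3 -> MISS (open row3); precharges=4
Acc 9: bank2 row2 -> MISS (open row2); precharges=5
Acc 10: bank2 row3 -> MISS (open row3); precharges=6

Answer: 6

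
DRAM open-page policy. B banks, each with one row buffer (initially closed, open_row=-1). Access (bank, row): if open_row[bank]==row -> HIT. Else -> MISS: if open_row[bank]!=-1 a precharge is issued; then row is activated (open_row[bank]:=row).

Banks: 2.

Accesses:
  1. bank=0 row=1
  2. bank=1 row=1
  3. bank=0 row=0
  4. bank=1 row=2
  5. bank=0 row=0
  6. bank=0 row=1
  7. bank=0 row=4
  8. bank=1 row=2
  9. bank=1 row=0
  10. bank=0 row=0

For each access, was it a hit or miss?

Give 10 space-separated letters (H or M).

Acc 1: bank0 row1 -> MISS (open row1); precharges=0
Acc 2: bank1 row1 -> MISS (open row1); precharges=0
Acc 3: bank0 row0 -> MISS (open row0); precharges=1
Acc 4: bank1 row2 -> MISS (open row2); precharges=2
Acc 5: bank0 row0 -> HIT
Acc 6: bank0 row1 -> MISS (open row1); precharges=3
Acc 7: bank0 row4 -> MISS (open row4); precharges=4
Acc 8: bank1 row2 -> HIT
Acc 9: bank1 row0 -> MISS (open row0); precharges=5
Acc 10: bank0 row0 -> MISS (open row0); precharges=6

Answer: M M M M H M M H M M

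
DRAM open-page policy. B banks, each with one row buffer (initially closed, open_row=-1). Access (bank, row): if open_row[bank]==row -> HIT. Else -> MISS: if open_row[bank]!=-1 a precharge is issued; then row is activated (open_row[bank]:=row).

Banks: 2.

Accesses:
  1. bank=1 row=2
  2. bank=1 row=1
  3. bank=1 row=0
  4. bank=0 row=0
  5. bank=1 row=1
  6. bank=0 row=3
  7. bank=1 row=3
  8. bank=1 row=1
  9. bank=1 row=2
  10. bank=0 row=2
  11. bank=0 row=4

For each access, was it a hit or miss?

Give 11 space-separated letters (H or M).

Answer: M M M M M M M M M M M

Derivation:
Acc 1: bank1 row2 -> MISS (open row2); precharges=0
Acc 2: bank1 row1 -> MISS (open row1); precharges=1
Acc 3: bank1 row0 -> MISS (open row0); precharges=2
Acc 4: bank0 row0 -> MISS (open row0); precharges=2
Acc 5: bank1 row1 -> MISS (open row1); precharges=3
Acc 6: bank0 row3 -> MISS (open row3); precharges=4
Acc 7: bank1 row3 -> MISS (open row3); precharges=5
Acc 8: bank1 row1 -> MISS (open row1); precharges=6
Acc 9: bank1 row2 -> MISS (open row2); precharges=7
Acc 10: bank0 row2 -> MISS (open row2); precharges=8
Acc 11: bank0 row4 -> MISS (open row4); precharges=9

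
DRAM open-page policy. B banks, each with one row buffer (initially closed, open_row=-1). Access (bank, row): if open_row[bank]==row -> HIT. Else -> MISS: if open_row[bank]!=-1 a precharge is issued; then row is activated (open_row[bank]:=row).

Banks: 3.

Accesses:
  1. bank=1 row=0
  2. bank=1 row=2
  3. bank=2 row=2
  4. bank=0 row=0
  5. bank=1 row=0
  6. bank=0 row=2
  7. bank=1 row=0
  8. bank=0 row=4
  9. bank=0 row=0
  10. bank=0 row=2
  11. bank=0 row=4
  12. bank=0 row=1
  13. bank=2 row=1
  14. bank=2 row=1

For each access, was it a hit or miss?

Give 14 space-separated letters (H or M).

Acc 1: bank1 row0 -> MISS (open row0); precharges=0
Acc 2: bank1 row2 -> MISS (open row2); precharges=1
Acc 3: bank2 row2 -> MISS (open row2); precharges=1
Acc 4: bank0 row0 -> MISS (open row0); precharges=1
Acc 5: bank1 row0 -> MISS (open row0); precharges=2
Acc 6: bank0 row2 -> MISS (open row2); precharges=3
Acc 7: bank1 row0 -> HIT
Acc 8: bank0 row4 -> MISS (open row4); precharges=4
Acc 9: bank0 row0 -> MISS (open row0); precharges=5
Acc 10: bank0 row2 -> MISS (open row2); precharges=6
Acc 11: bank0 row4 -> MISS (open row4); precharges=7
Acc 12: bank0 row1 -> MISS (open row1); precharges=8
Acc 13: bank2 row1 -> MISS (open row1); precharges=9
Acc 14: bank2 row1 -> HIT

Answer: M M M M M M H M M M M M M H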